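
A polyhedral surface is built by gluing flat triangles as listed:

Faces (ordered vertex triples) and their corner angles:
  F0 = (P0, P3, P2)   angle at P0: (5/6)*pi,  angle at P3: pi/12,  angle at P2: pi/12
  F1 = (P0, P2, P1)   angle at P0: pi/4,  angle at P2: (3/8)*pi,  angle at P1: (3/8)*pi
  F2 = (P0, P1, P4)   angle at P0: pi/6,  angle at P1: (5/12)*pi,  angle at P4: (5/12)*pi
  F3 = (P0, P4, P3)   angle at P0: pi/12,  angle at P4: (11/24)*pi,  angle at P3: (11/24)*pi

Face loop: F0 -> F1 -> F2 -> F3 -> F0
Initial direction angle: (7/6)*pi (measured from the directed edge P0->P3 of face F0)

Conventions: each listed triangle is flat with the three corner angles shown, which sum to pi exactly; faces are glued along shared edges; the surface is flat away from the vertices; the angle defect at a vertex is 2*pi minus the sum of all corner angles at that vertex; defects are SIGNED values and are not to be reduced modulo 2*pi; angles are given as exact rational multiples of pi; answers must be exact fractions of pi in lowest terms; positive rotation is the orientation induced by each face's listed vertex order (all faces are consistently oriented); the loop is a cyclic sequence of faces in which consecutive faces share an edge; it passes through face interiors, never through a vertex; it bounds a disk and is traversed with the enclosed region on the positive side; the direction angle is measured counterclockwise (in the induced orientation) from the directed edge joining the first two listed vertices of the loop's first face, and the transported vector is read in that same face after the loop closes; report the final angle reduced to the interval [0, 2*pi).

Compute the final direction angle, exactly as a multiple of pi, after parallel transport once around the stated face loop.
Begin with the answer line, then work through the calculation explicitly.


Answer: final direction angle = (11/6)*pi

enclosed vertex P0: corner angles sum to (4/3)*pi, defect = 2*pi - (4/3)*pi = (2/3)*pi
summing the enclosed defects onto the initial angle, mod 2*pi in the induced orientation:
final angle = (7/6)*pi + (2/3)*pi = (11/6)*pi (mod 2*pi)


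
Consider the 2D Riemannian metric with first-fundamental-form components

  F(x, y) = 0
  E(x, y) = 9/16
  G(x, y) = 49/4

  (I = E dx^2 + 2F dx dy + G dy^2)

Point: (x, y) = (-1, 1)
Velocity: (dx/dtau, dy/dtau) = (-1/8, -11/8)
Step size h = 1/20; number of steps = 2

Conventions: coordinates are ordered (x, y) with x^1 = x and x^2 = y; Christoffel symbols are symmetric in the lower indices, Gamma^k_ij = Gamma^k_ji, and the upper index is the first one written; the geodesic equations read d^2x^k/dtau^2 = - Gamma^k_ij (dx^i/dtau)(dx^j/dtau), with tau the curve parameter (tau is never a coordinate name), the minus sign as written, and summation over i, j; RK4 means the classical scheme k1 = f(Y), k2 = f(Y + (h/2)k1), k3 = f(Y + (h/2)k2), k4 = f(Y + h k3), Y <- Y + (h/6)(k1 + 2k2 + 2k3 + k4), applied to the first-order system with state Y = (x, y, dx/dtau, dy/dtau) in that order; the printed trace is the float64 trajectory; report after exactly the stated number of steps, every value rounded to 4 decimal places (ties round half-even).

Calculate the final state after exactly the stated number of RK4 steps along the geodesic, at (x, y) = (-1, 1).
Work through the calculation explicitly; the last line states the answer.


f(Y) = (dx/dtau, dy/dtau, -Gamma^x_ij Y'^i Y'^j, -Gamma^y_ij Y'^i Y'^j) with the Gammas evaluated at the stage position; h = 0.050000; intermediate values shown to 6 dp
step 0: x = -1.0000, y = 1.0000, dx/dtau = -0.1250, dy/dtau = -1.3750
step 1:
  k1: at (x, y) = (-1.000000, 1.000000), (dx/dtau, dy/dtau) = (-0.125000, -1.375000); Gamma_xxx = 0.000000, Gamma_xxy = 0.000000, Gamma_xyy = 0.000000, Gamma_yxx = 0.000000, Gamma_yxy = 0.000000, Gamma_yyy = 0.000000; k1 = (-0.125000, -1.375000, 0.000000, 0.000000)
  k2: at (x, y) = (-1.003125, 0.965625), (dx/dtau, dy/dtau) = (-0.125000, -1.375000); Gamma_xxx = 0.000000, Gamma_xxy = 0.000000, Gamma_xyy = 0.000000, Gamma_yxx = 0.000000, Gamma_yxy = 0.000000, Gamma_yyy = 0.000000; k2 = (-0.125000, -1.375000, 0.000000, 0.000000)
  k3: at (x, y) = (-1.003125, 0.965625), (dx/dtau, dy/dtau) = (-0.125000, -1.375000); Gamma_xxx = 0.000000, Gamma_xxy = 0.000000, Gamma_xyy = 0.000000, Gamma_yxx = 0.000000, Gamma_yxy = 0.000000, Gamma_yyy = 0.000000; k3 = (-0.125000, -1.375000, 0.000000, 0.000000)
  k4: at (x, y) = (-1.006250, 0.931250), (dx/dtau, dy/dtau) = (-0.125000, -1.375000); Gamma_xxx = 0.000000, Gamma_xxy = 0.000000, Gamma_xyy = 0.000000, Gamma_yxx = 0.000000, Gamma_yxy = 0.000000, Gamma_yyy = 0.000000; k4 = (-0.125000, -1.375000, 0.000000, 0.000000)
  Y <- Y + (h/6)(k1 + 2k2 + 2k3 + k4): x = -1.0063, y = 0.9313, dx/dtau = -0.1250, dy/dtau = -1.3750
step 2:
  k1: at (x, y) = (-1.006250, 0.931250), (dx/dtau, dy/dtau) = (-0.125000, -1.375000); Gamma_xxx = 0.000000, Gamma_xxy = 0.000000, Gamma_xyy = 0.000000, Gamma_yxx = 0.000000, Gamma_yxy = 0.000000, Gamma_yyy = 0.000000; k1 = (-0.125000, -1.375000, 0.000000, 0.000000)
  k2: at (x, y) = (-1.009375, 0.896875), (dx/dtau, dy/dtau) = (-0.125000, -1.375000); Gamma_xxx = 0.000000, Gamma_xxy = 0.000000, Gamma_xyy = 0.000000, Gamma_yxx = 0.000000, Gamma_yxy = 0.000000, Gamma_yyy = 0.000000; k2 = (-0.125000, -1.375000, 0.000000, 0.000000)
  k3: at (x, y) = (-1.009375, 0.896875), (dx/dtau, dy/dtau) = (-0.125000, -1.375000); Gamma_xxx = 0.000000, Gamma_xxy = 0.000000, Gamma_xyy = 0.000000, Gamma_yxx = 0.000000, Gamma_yxy = 0.000000, Gamma_yyy = 0.000000; k3 = (-0.125000, -1.375000, 0.000000, 0.000000)
  k4: at (x, y) = (-1.012500, 0.862500), (dx/dtau, dy/dtau) = (-0.125000, -1.375000); Gamma_xxx = 0.000000, Gamma_xxy = 0.000000, Gamma_xyy = 0.000000, Gamma_yxx = 0.000000, Gamma_yxy = 0.000000, Gamma_yyy = 0.000000; k4 = (-0.125000, -1.375000, 0.000000, 0.000000)
  Y <- Y + (h/6)(k1 + 2k2 + 2k3 + k4): x = -1.0125, y = 0.8625, dx/dtau = -0.1250, dy/dtau = -1.3750

Answer: x = -1.0125, y = 0.8625, dx/dtau = -0.1250, dy/dtau = -1.3750


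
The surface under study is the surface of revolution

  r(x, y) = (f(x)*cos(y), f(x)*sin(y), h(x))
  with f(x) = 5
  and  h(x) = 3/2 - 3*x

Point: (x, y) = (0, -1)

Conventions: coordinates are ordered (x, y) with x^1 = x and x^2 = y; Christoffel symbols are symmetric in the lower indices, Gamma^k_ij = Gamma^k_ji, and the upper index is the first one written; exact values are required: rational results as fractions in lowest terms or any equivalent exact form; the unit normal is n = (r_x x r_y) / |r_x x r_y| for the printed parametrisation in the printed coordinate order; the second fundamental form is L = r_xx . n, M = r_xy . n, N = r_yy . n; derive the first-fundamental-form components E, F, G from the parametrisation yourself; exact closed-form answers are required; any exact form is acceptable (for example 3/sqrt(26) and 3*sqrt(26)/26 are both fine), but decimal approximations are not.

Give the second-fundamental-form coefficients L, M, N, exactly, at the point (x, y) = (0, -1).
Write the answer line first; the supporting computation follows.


Answer: L = 0, M = 0, N = -5

f = 5, f' = 0, f'' = 0, h' = -3, h'' = 0
E = 9, F = 0, G = 25; answer radicand W^2 = 9
unnormalised second-form numerators: l = 0, m = 0, n = -15; L = l/sqrt(9), and similarly M = m/sqrt(W^2), N = n/sqrt(W^2)


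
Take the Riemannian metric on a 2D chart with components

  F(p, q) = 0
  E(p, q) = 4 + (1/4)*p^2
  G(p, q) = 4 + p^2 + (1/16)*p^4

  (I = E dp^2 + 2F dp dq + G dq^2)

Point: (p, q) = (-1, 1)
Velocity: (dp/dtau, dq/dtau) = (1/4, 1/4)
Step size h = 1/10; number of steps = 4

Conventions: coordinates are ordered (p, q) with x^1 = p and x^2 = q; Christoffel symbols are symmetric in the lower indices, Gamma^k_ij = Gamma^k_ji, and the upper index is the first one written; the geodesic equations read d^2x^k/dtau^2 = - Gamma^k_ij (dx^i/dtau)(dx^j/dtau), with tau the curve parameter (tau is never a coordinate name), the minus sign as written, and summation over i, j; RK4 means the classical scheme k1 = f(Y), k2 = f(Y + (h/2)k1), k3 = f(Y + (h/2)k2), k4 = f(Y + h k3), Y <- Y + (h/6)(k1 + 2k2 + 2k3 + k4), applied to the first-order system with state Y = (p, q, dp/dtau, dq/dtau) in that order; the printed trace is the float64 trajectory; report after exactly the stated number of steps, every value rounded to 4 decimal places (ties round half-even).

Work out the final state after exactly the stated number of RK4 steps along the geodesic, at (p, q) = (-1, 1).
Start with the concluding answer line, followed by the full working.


Answer: p = -0.9010, q = 1.1022, dp/dtau = 0.2448, dq/dtau = 0.2608

f(Y) = (dp/dtau, dq/dtau, -Gamma^p_ij Y'^i Y'^j, -Gamma^q_ij Y'^i Y'^j) with the Gammas evaluated at the stage position; h = 0.100000; intermediate values shown to 6 dp
step 0: p = -1.0000, q = 1.0000, dp/dtau = 0.2500, dq/dtau = 0.2500
step 1:
  k1: at (p, q) = (-1.000000, 1.000000), (dp/dtau, dq/dtau) = (0.250000, 0.250000); Gamma_ppp = -0.058824, Gamma_ppq = 0.000000, Gamma_pqq = 0.264706, Gamma_qpp = 0.000000, Gamma_qpq = -0.222222, Gamma_qqq = 0.000000; k1 = (0.250000, 0.250000, -0.012868, 0.027778)
  k2: at (p, q) = (-0.987500, 1.012500), (dp/dtau, dq/dtau) = (0.249357, 0.251389); Gamma_ppp = -0.058173, Gamma_ppq = 0.000000, Gamma_pqq = 0.261057, Gamma_qpp = 0.000000, Gamma_qpq = -0.220052, Gamma_qqq = 0.000000; k2 = (0.249357, 0.251389, -0.012881, 0.027588)
  k3: at (p, q) = (-0.987532, 1.012569), (dp/dtau, dq/dtau) = (0.249356, 0.251379); Gamma_ppp = -0.058175, Gamma_ppq = 0.000000, Gamma_pqq = 0.261066, Gamma_qpp = 0.000000, Gamma_qpq = -0.220057, Gamma_qqq = 0.000000; k3 = (0.249356, 0.251379, -0.012880, 0.027588)
  k4: at (p, q) = (-0.975064, 1.025138), (dp/dtau, dq/dtau) = (0.248712, 0.252759); Gamma_ppp = -0.057523, Gamma_ppq = 0.000000, Gamma_pqq = 0.257439, Gamma_qpp = 0.000000, Gamma_qpq = -0.217873, Gamma_qqq = 0.000000; k4 = (0.248712, 0.252759, -0.012889, 0.027393)
  Y <- Y + (h/6)(k1 + 2k2 + 2k3 + k4): p = -0.9751, q = 1.0251, dp/dtau = 0.2487, dq/dtau = 0.2528
step 2:
  k1: at (p, q) = (-0.975064, 1.025138), (dp/dtau, dq/dtau) = (0.248712, 0.252759); Gamma_ppp = -0.057523, Gamma_ppq = 0.000000, Gamma_pqq = 0.257439, Gamma_qpp = 0.000000, Gamma_qpq = -0.217873, Gamma_qqq = 0.000000; k1 = (0.248712, 0.252759, -0.012889, 0.027393)
  k2: at (p, q) = (-0.962629, 1.037776), (dp/dtau, dq/dtau) = (0.248068, 0.254128); Gamma_ppp = -0.056871, Gamma_ppq = 0.000000, Gamma_pqq = 0.253832, Gamma_qpp = 0.000000, Gamma_qpq = -0.215675, Gamma_qqq = 0.000000; k2 = (0.248068, 0.254128, -0.012893, 0.027193)
  k3: at (p, q) = (-0.962661, 1.037845), (dp/dtau, dq/dtau) = (0.248067, 0.254118); Gamma_ppp = -0.056872, Gamma_ppq = 0.000000, Gamma_pqq = 0.253841, Gamma_qpp = 0.000000, Gamma_qpq = -0.215681, Gamma_qqq = 0.000000; k3 = (0.248067, 0.254118, -0.012892, 0.027192)
  k4: at (p, q) = (-0.950258, 1.050550), (dp/dtau, dq/dtau) = (0.247423, 0.255478); Gamma_ppp = -0.056218, Gamma_ppq = 0.000000, Gamma_pqq = 0.250256, Gamma_qpp = 0.000000, Gamma_qpq = -0.213469, Gamma_qqq = 0.000000; k4 = (0.247423, 0.255478, -0.012892, 0.026987)
  Y <- Y + (h/6)(k1 + 2k2 + 2k3 + k4): p = -0.9503, q = 1.0506, dp/dtau = 0.2474, dq/dtau = 0.2555
step 3:
  k1: at (p, q) = (-0.950258, 1.050550), (dp/dtau, dq/dtau) = (0.247423, 0.255478); Gamma_ppp = -0.056218, Gamma_ppq = 0.000000, Gamma_pqq = 0.250256, Gamma_qpp = 0.000000, Gamma_qpq = -0.213469, Gamma_qqq = 0.000000; k1 = (0.247423, 0.255478, -0.012892, 0.026987)
  k2: at (p, q) = (-0.937886, 1.063324), (dp/dtau, dq/dtau) = (0.246778, 0.256827); Gamma_ppp = -0.055563, Gamma_ppq = 0.000000, Gamma_pqq = 0.246690, Gamma_qpp = 0.000000, Gamma_qpq = -0.211244, Gamma_qqq = 0.000000; k2 = (0.246778, 0.256827, -0.012888, 0.026777)
  k3: at (p, q) = (-0.937919, 1.063392), (dp/dtau, dq/dtau) = (0.246778, 0.256817); Gamma_ppp = -0.055565, Gamma_ppq = 0.000000, Gamma_pqq = 0.246700, Gamma_qpp = 0.000000, Gamma_qpq = -0.211250, Gamma_qqq = 0.000000; k3 = (0.246778, 0.256817, -0.012887, 0.026777)
  k4: at (p, q) = (-0.925580, 1.076232), (dp/dtau, dq/dtau) = (0.246134, 0.258156); Gamma_ppp = -0.054909, Gamma_ppq = 0.000000, Gamma_pqq = 0.243155, Gamma_qpp = 0.000000, Gamma_qpq = -0.209012, Gamma_qqq = 0.000000; k4 = (0.246134, 0.258156, -0.012878, 0.026562)
  Y <- Y + (h/6)(k1 + 2k2 + 2k3 + k4): p = -0.9256, q = 1.0762, dp/dtau = 0.2461, dq/dtau = 0.2582
step 4:
  k1: at (p, q) = (-0.925580, 1.076232), (dp/dtau, dq/dtau) = (0.246134, 0.258155); Gamma_ppp = -0.054909, Gamma_ppq = 0.000000, Gamma_pqq = 0.243155, Gamma_qpp = 0.000000, Gamma_qpq = -0.209012, Gamma_qqq = 0.000000; k1 = (0.246134, 0.258155, -0.012878, 0.026562)
  k2: at (p, q) = (-0.913273, 1.089140), (dp/dtau, dq/dtau) = (0.245490, 0.259484); Gamma_ppp = -0.054251, Gamma_ppq = 0.000000, Gamma_pqq = 0.239631, Gamma_qpp = 0.000000, Gamma_qpq = -0.206762, Gamma_qqq = 0.000000; k2 = (0.245490, 0.259484, -0.012865, 0.026342)
  k3: at (p, q) = (-0.913305, 1.089207), (dp/dtau, dq/dtau) = (0.245491, 0.259473); Gamma_ppp = -0.054253, Gamma_ppq = 0.000000, Gamma_pqq = 0.239640, Gamma_qpp = 0.000000, Gamma_qpq = -0.206768, Gamma_qqq = 0.000000; k3 = (0.245491, 0.259473, -0.012864, 0.026341)
  k4: at (p, q) = (-0.901031, 1.102180), (dp/dtau, dq/dtau) = (0.244848, 0.260790); Gamma_ppp = -0.053595, Gamma_ppq = 0.000000, Gamma_pqq = 0.236136, Gamma_qpp = 0.000000, Gamma_qpq = -0.204504, Gamma_qqq = 0.000000; k4 = (0.244848, 0.260790, -0.012847, 0.026117)
  Y <- Y + (h/6)(k1 + 2k2 + 2k3 + k4): p = -0.9010, q = 1.1022, dp/dtau = 0.2448, dq/dtau = 0.2608


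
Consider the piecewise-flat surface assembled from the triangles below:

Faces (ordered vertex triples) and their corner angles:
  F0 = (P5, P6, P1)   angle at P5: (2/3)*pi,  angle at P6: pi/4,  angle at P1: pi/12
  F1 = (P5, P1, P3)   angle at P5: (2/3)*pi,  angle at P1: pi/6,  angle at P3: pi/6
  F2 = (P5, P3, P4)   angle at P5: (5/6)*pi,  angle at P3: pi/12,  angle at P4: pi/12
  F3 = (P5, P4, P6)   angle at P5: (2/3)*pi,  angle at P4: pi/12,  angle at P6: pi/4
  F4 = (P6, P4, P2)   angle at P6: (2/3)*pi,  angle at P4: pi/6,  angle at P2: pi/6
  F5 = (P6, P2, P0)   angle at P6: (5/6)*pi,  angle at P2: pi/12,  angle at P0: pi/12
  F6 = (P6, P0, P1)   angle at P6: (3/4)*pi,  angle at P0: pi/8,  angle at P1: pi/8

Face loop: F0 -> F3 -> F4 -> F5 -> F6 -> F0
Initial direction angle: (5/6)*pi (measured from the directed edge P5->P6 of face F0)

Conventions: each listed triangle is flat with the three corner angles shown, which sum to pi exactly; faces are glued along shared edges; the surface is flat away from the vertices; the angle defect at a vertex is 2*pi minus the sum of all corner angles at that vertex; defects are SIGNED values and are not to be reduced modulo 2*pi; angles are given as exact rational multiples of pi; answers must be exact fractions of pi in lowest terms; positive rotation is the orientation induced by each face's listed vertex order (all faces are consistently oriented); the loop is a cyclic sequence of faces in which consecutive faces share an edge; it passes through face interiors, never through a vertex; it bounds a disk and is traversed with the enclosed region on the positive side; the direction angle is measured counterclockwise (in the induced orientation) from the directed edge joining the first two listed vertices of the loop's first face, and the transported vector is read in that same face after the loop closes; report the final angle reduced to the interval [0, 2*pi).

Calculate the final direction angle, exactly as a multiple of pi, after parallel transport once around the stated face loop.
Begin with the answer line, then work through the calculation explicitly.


Answer: final direction angle = pi/12

enclosed vertex P6: corner angles sum to (11/4)*pi, defect = 2*pi - (11/4)*pi = (-3/4)*pi
transport around the loop rotates by the sum of enclosed defects; add to the initial angle mod 2*pi
final angle = (5/6)*pi - (3/4)*pi = pi/12 (mod 2*pi)


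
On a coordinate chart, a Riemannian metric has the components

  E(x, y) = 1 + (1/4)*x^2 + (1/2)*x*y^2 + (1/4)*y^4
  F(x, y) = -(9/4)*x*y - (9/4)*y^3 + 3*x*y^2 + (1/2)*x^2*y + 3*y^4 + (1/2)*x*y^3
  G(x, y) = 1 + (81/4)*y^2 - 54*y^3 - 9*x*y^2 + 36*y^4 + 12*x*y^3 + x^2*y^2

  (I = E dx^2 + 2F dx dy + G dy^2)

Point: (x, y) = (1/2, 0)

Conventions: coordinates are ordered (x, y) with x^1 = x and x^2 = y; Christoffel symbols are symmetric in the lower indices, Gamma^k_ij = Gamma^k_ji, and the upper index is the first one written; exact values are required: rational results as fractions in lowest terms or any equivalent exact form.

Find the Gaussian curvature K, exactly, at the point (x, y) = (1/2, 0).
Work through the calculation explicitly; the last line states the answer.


E = 17/16, F = 0, G = 1, EG - F^2 = 17/16 at the point
E_x = 1/4, E_y = 0, F_x = 0, F_y = -1, G_x = 0, G_y = 0
E_yy = 1/2, F_xy = -7/4, G_xx = 0
Compute both Brioschi determinants and normalise by (EG - F^2)^2.
M1 = [[-E_yy/2 + F_xy - G_xx/2, E_x/2, F_x - E_y/2], [F_y - G_x/2, E, F], [G_y/2, F, G]] = [[-2, 1/8, 0], [-1, 17/16, 0], [0, 0, 1]]; det M1 = -2
M2 = [[0, E_y/2, G_x/2], [E_y/2, E, F], [G_x/2, F, G]] = [[0, 0, 0], [0, 17/16, 0], [0, 0, 1]]; det M2 = 0
det M1 - det M2 = -2; K = -2 / (17/16)^2 = -512/289

Answer: K = -512/289


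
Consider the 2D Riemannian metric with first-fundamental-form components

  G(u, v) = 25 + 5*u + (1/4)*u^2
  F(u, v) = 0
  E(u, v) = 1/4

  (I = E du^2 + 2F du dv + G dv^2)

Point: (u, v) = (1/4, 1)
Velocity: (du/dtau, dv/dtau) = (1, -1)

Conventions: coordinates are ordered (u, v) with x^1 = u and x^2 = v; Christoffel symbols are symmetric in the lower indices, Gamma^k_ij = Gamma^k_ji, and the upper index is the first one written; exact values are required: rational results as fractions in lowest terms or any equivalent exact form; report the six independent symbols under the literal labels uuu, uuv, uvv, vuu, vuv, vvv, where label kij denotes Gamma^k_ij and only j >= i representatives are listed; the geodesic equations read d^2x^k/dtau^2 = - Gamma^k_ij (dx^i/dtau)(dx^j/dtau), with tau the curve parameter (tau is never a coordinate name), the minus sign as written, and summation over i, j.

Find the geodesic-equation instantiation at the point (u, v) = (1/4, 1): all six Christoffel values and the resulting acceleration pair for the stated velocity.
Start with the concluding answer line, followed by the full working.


Answer: Gamma_uuu = 0, Gamma_uuv = 0, Gamma_uvv = -41/4, Gamma_vuu = 0, Gamma_vuv = 4/41, Gamma_vvv = 0; accelerations (d^2u/dtau^2, d^2v/dtau^2) = (41/4, 8/41)

E = 1/4, F = 0, G = 1681/64 at the point
E_u = 0, E_v = 0, F_u = 0, F_v = 0, G_u = 41/8, G_v = 0
EG - F^2 = 1681/256;  g^inv = (256/1681) * [[1681/64, 0], [0, 1/4]]
first-kind symbols [ij,l] = (1/2)(d_i g_jl + d_j g_il - d_l g_ij): [uu,u] = E_u/2 = 0, [uu,v] = F_u - E_v/2 = 0, [uv,u] = E_v/2 = 0, [uv,v] = G_u/2 = 41/16, [vv,u] = F_v - G_u/2 = -41/16, [vv,v] = G_v/2 = 0
Gamma^u_ij = (G*[ij,u] - F*[ij,v])/(EG - F^2), Gamma^v_ij = (E*[ij,v] - F*[ij,u])/(EG - F^2)
Gamma_uuu = 0, Gamma_uuv = 0, Gamma_uvv = -41/4, Gamma_vuu = 0, Gamma_vuv = 4/41, Gamma_vvv = 0
d^2u/dtau^2 = -(Gamma_uuu*(1)^2 + 2*Gamma_uuv*(1)*(-1) + Gamma_uvv*(-1)^2) = 41/4
d^2v/dtau^2 = -(Gamma_vuu*(1)^2 + 2*Gamma_vuv*(1)*(-1) + Gamma_vvv*(-1)^2) = 8/41


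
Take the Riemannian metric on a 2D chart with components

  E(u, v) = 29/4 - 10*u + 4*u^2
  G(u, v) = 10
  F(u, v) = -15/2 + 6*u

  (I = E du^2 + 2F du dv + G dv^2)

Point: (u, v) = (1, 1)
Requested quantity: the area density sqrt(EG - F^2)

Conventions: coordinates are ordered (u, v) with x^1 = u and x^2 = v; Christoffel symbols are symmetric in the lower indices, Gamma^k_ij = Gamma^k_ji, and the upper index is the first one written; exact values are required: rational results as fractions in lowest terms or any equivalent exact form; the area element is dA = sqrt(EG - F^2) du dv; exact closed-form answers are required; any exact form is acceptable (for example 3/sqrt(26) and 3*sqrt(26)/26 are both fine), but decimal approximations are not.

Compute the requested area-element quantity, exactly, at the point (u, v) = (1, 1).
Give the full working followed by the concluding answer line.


E = 5/4, F = -3/2, G = 10; EG - F^2 = 41/4

Answer: sqrt(EG - F^2) = sqrt(41)/2


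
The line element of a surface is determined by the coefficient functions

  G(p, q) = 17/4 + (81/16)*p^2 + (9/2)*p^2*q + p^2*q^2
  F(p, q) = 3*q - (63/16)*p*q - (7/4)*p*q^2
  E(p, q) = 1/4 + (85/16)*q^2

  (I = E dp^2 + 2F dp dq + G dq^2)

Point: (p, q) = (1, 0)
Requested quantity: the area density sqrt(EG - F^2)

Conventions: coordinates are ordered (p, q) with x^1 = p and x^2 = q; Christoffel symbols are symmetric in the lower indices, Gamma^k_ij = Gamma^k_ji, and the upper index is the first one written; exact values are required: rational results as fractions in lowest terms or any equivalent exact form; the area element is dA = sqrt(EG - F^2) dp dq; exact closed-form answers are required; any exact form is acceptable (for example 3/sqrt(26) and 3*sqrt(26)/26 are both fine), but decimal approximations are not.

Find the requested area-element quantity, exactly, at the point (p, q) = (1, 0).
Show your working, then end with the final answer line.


E = 1/4, F = 0, G = 149/16; EG - F^2 = 149/64

Answer: sqrt(EG - F^2) = sqrt(149)/8


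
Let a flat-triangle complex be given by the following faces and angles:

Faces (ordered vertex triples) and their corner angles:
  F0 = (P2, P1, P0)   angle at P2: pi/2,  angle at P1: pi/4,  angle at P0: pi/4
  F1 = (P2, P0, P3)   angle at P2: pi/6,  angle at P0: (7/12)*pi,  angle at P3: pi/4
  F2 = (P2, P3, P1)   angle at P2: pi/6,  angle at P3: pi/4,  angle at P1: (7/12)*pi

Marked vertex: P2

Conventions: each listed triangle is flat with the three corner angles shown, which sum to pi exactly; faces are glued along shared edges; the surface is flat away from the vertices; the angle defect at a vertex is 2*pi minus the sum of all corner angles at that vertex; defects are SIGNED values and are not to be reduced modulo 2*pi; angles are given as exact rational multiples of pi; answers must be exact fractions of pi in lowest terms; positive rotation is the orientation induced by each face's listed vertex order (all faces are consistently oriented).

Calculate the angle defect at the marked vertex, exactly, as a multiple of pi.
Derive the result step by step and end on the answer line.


Sum of corner angles at P2: (5/6)*pi
defect = 2*pi - (5/6)*pi

Answer: defect(P2) = (7/6)*pi


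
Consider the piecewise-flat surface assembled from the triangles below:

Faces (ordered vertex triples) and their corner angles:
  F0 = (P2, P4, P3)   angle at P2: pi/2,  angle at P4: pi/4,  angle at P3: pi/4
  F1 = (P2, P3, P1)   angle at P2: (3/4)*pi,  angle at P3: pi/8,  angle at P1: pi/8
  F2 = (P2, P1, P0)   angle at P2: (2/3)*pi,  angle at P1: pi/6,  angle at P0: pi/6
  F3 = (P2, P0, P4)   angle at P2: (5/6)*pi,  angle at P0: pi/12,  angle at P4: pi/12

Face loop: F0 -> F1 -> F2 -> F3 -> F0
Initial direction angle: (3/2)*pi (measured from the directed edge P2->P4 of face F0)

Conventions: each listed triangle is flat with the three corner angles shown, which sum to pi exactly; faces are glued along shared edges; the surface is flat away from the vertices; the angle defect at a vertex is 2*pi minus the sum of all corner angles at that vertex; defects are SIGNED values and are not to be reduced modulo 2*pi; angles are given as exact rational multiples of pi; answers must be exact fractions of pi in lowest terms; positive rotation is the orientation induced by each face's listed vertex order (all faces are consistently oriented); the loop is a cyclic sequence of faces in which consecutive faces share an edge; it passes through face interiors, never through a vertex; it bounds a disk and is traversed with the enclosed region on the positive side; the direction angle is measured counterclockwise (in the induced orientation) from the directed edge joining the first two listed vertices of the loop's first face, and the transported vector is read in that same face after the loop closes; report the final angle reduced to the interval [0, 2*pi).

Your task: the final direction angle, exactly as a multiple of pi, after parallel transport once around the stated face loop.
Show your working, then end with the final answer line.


enclosed vertex P2: corner angles sum to (11/4)*pi, defect = 2*pi - (11/4)*pi = (-3/4)*pi
transport around the loop rotates by the sum of enclosed defects; add to the initial angle mod 2*pi
final angle = (3/2)*pi - (3/4)*pi = (3/4)*pi (mod 2*pi)

Answer: final direction angle = (3/4)*pi


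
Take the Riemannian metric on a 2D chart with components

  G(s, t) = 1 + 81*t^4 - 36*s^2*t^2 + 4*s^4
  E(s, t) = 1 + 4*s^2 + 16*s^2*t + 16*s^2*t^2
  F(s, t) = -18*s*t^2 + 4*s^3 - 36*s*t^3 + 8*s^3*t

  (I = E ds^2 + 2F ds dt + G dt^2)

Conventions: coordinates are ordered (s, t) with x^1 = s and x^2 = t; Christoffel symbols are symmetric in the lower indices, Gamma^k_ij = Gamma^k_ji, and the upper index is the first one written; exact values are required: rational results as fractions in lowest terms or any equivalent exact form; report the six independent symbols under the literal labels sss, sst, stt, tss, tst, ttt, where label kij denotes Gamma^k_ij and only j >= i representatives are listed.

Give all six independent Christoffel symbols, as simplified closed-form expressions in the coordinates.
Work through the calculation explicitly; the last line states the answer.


E = 1 + 4*s^2 + 16*s^2*t + 16*s^2*t^2; F = -18*s*t^2 + 4*s^3 - 36*s*t^3 + 8*s^3*t; G = 1 + 81*t^4 - 36*s^2*t^2 + 4*s^4
Gamma^k_ij = (1/2) g^{kl} (d_i g_jl + d_j g_il - d_l g_ij), with g^inv = (1/(EG-F^2)) [[G, -F], [-F, E]]
first partials: E_s = 8*s + 32*s*t + 32*s*t^2, E_t = 16*s^2 + 32*s^2*t, F_s = -18*t^2 + 12*s^2 - 36*t^3 + 24*s^2*t, F_t = -36*s*t - 108*s*t^2 + 8*s^3, G_s = -72*s*t^2 + 16*s^3, G_t = 324*t^3 - 72*s^2*t
D = EG - F^2 = 1 + 4*s^2 + 16*s^2*t + 81*t^4 - 20*s^2*t^2 + 4*s^4
expanded: Gamma^s_ss = (G E_s - 2F F_s + F E_t)/(2D), Gamma^s_st = (G E_t - F G_s)/(2D), Gamma^s_tt = (2G F_t - G G_s - F G_t)/(2D), Gamma^t_ss = (2E F_s - E E_t - F E_s)/(2D), Gamma^t_st = (E G_s - F E_t)/(2D), Gamma^t_tt = (E G_t - 2F F_t + F G_s)/(2D); substitute and cancel common factors

Answer: Gamma_sss = (16*s*t^2 + 16*s*t + 4*s)/(4*s^4 - 20*s^2*t^2 + 16*s^2*t + 4*s^2 + 81*t^4 + 1), Gamma_sst = (16*s^2*t + 8*s^2)/(4*s^4 - 20*s^2*t^2 + 16*s^2*t + 4*s^2 + 81*t^4 + 1), Gamma_stt = (-72*s*t^2 - 36*s*t)/(4*s^4 - 20*s^2*t^2 + 16*s^2*t + 4*s^2 + 81*t^4 + 1), Gamma_tss = (8*s^2*t + 4*s^2 - 36*t^3 - 18*t^2)/(4*s^4 - 20*s^2*t^2 + 16*s^2*t + 4*s^2 + 81*t^4 + 1), Gamma_tst = (8*s^3 - 36*s*t^2)/(4*s^4 - 20*s^2*t^2 + 16*s^2*t + 4*s^2 + 81*t^4 + 1), Gamma_ttt = (-36*s^2*t + 162*t^3)/(4*s^4 - 20*s^2*t^2 + 16*s^2*t + 4*s^2 + 81*t^4 + 1)


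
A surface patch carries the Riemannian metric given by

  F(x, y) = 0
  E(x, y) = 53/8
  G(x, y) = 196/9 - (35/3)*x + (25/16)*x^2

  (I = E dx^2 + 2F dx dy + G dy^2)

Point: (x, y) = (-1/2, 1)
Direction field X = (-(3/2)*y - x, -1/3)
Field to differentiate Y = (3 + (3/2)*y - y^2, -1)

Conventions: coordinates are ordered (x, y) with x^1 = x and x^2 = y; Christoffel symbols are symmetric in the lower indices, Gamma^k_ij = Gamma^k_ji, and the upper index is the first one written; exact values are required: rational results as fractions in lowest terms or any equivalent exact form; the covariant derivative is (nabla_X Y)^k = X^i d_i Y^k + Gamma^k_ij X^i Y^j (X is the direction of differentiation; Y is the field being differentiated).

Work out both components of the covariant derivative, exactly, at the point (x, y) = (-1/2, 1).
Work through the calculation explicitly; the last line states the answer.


E = 53/8, F = 0, G = 16129/576 at the point
E_x = 0, E_y = 0, F_x = 0, F_y = 0, G_x = -635/48, G_y = 0
EG - F^2 = 854837/4608;  g^inv = (4608/854837) * [[16129/576, 0], [0, 53/8]]
first-kind symbols [ij,l] = (1/2)(d_i g_jl + d_j g_il - d_l g_ij): [xx,x] = E_x/2 = 0, [xx,y] = F_x - E_y/2 = 0, [xy,x] = E_y/2 = 0, [xy,y] = G_x/2 = -635/96, [yy,x] = F_y - G_x/2 = 635/96, [yy,y] = G_y/2 = 0
Gamma^x_ij = (G*[ij,x] - F*[ij,y])/(EG - F^2), Gamma^y_ij = (E*[ij,y] - F*[ij,x])/(EG - F^2)
Gamma_xxx = 0, Gamma_xxy = 0, Gamma_xyy = 635/636, Gamma_yxx = 0, Gamma_yxy = -30/127, Gamma_yyy = 0
X = (-1, -1/3), Y = (7/2, -1) at the point

Answer: (nabla_X Y)^x = 953/1908, (nabla_X Y)^y = 5/127


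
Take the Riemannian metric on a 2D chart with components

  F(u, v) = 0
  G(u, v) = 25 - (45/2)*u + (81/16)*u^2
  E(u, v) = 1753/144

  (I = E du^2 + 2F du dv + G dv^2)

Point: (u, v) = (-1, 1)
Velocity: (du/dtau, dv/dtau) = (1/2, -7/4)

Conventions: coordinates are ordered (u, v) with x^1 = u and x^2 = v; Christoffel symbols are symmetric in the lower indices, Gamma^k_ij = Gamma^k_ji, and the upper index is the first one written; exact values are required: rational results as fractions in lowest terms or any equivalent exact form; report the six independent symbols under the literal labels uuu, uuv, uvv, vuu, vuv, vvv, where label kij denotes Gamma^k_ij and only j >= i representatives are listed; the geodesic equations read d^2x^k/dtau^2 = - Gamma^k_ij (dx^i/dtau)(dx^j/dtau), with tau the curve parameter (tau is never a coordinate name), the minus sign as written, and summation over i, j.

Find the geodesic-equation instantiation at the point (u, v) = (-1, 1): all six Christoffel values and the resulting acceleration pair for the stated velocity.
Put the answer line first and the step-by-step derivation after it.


Answer: Gamma_uuu = 0, Gamma_uuv = 0, Gamma_uvv = 2349/1753, Gamma_vuu = 0, Gamma_vuv = -9/29, Gamma_vvv = 0; accelerations (d^2u/dtau^2, d^2v/dtau^2) = (-115101/28048, -63/116)

E = 1753/144, F = 0, G = 841/16 at the point
E_u = 0, E_v = 0, F_u = 0, F_v = 0, G_u = -261/8, G_v = 0
EG - F^2 = 1474273/2304;  g^inv = (2304/1474273) * [[841/16, 0], [0, 1753/144]]
first-kind symbols [ij,l] = (1/2)(d_i g_jl + d_j g_il - d_l g_ij): [uu,u] = E_u/2 = 0, [uu,v] = F_u - E_v/2 = 0, [uv,u] = E_v/2 = 0, [uv,v] = G_u/2 = -261/16, [vv,u] = F_v - G_u/2 = 261/16, [vv,v] = G_v/2 = 0
Gamma^u_ij = (G*[ij,u] - F*[ij,v])/(EG - F^2), Gamma^v_ij = (E*[ij,v] - F*[ij,u])/(EG - F^2)
Gamma_uuu = 0, Gamma_uuv = 0, Gamma_uvv = 2349/1753, Gamma_vuu = 0, Gamma_vuv = -9/29, Gamma_vvv = 0
d^2u/dtau^2 = -(Gamma_uuu*(1/2)^2 + 2*Gamma_uuv*(1/2)*(-7/4) + Gamma_uvv*(-7/4)^2) = -115101/28048
d^2v/dtau^2 = -(Gamma_vuu*(1/2)^2 + 2*Gamma_vuv*(1/2)*(-7/4) + Gamma_vvv*(-7/4)^2) = -63/116


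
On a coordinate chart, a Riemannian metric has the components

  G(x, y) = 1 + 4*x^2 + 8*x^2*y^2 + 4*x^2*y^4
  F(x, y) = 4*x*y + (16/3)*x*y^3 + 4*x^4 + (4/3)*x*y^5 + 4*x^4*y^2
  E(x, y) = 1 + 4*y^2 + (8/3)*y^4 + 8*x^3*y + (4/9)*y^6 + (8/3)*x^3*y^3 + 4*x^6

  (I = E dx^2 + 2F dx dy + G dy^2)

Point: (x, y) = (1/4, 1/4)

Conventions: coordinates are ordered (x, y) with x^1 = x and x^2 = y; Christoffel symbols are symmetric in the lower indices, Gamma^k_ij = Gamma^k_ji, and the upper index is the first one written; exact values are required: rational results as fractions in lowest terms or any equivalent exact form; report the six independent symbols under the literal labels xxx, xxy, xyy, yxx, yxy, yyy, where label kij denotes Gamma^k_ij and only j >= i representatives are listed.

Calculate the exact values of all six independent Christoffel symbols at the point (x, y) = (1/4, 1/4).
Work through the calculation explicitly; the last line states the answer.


E = 745/576, F = 221/768, G = 1313/1024 at the point
E_x = 13/32, E_y = 221/96, F_x = 1037/768, F_y = 971/768, G_x = 289/128, G_y = 17/64
EG - F^2 = 14521/9216;  g^inv = (9216/14521) * [[1313/1024, -221/768], [-221/768, 745/576]]
first-kind symbols [ij,l] = (1/2)(d_i g_jl + d_j g_il - d_l g_ij): [xx,x] = E_x/2 = 13/64, [xx,y] = F_x - E_y/2 = 51/256, [xy,x] = E_y/2 = 221/192, [xy,y] = G_x/2 = 289/256, [yy,x] = F_y - G_x/2 = 13/96, [yy,y] = G_y/2 = 17/128
Gamma^x_ij = (G*[ij,x] - F*[ij,y])/(EG - F^2), Gamma^y_ij = (E*[ij,y] - F*[ij,x])/(EG - F^2)

Answer: Gamma_xxx = 144/1117, Gamma_xxy = 816/1117, Gamma_xyy = 96/1117, Gamma_yxx = 1836/14521, Gamma_yxy = 10404/14521, Gamma_yyy = 1224/14521


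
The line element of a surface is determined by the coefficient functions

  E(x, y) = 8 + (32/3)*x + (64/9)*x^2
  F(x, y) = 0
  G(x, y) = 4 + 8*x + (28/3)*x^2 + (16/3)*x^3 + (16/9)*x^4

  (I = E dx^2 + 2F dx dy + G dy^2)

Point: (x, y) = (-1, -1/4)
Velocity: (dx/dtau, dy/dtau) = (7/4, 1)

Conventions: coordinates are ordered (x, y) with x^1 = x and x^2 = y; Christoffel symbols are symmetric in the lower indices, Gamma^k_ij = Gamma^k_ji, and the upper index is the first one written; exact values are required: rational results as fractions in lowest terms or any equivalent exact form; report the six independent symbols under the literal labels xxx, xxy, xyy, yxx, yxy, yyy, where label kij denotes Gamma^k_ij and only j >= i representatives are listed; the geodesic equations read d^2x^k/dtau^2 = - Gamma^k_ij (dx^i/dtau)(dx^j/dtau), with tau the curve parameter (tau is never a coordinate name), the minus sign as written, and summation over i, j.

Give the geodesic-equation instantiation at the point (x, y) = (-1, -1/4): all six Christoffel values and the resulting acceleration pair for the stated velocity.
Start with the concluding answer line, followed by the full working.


Answer: Gamma_xxx = -2/5, Gamma_xxy = 0, Gamma_xyy = 1/5, Gamma_yxx = 0, Gamma_yxy = -1/2, Gamma_yyy = 0; accelerations (d^2x/dtau^2, d^2y/dtau^2) = (41/40, 7/4)

E = 40/9, F = 0, G = 16/9 at the point
E_x = -32/9, E_y = 0, F_x = 0, F_y = 0, G_x = -16/9, G_y = 0
EG - F^2 = 640/81;  g^inv = (81/640) * [[16/9, 0], [0, 40/9]]
first-kind symbols [ij,l] = (1/2)(d_i g_jl + d_j g_il - d_l g_ij): [xx,x] = E_x/2 = -16/9, [xx,y] = F_x - E_y/2 = 0, [xy,x] = E_y/2 = 0, [xy,y] = G_x/2 = -8/9, [yy,x] = F_y - G_x/2 = 8/9, [yy,y] = G_y/2 = 0
Gamma^x_ij = (G*[ij,x] - F*[ij,y])/(EG - F^2), Gamma^y_ij = (E*[ij,y] - F*[ij,x])/(EG - F^2)
Gamma_xxx = -2/5, Gamma_xxy = 0, Gamma_xyy = 1/5, Gamma_yxx = 0, Gamma_yxy = -1/2, Gamma_yyy = 0
d^2x/dtau^2 = -(Gamma_xxx*(7/4)^2 + 2*Gamma_xxy*(7/4)*(1) + Gamma_xyy*(1)^2) = 41/40
d^2y/dtau^2 = -(Gamma_yxx*(7/4)^2 + 2*Gamma_yxy*(7/4)*(1) + Gamma_yyy*(1)^2) = 7/4


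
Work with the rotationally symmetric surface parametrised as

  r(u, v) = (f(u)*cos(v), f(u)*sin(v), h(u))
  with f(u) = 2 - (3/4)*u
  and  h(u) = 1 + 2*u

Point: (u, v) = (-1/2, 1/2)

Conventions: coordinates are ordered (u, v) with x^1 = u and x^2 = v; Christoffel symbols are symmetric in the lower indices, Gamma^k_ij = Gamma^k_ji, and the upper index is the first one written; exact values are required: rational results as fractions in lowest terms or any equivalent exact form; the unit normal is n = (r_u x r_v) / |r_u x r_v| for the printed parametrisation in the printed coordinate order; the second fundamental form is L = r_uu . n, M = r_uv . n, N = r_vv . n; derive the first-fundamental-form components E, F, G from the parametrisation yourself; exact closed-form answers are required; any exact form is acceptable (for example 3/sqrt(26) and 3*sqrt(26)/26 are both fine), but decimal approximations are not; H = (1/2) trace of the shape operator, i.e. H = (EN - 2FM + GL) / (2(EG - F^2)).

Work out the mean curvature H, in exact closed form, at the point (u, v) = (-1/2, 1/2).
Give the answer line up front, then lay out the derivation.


Answer: H = 32*sqrt(73)/1387

f = 19/8, f' = -3/4, f'' = 0, h' = 2, h'' = 0
E = 73/16, F = 0, G = 361/64; answer radicand W^2 = 73/16
unnormalised second-form numerators: l = 0, m = 0, n = 19/4; L = l/sqrt(73/16), and similarly M = m/sqrt(W^2), N = n/sqrt(W^2)
H = (E*n - 2*F*m + G*l) / (2*(EG - F^2)*sqrt(W^2)); E*n - 2*F*m + G*l = 1387/64, EG - F^2 = 26353/1024, so H = (8/19)/sqrt(73/16)


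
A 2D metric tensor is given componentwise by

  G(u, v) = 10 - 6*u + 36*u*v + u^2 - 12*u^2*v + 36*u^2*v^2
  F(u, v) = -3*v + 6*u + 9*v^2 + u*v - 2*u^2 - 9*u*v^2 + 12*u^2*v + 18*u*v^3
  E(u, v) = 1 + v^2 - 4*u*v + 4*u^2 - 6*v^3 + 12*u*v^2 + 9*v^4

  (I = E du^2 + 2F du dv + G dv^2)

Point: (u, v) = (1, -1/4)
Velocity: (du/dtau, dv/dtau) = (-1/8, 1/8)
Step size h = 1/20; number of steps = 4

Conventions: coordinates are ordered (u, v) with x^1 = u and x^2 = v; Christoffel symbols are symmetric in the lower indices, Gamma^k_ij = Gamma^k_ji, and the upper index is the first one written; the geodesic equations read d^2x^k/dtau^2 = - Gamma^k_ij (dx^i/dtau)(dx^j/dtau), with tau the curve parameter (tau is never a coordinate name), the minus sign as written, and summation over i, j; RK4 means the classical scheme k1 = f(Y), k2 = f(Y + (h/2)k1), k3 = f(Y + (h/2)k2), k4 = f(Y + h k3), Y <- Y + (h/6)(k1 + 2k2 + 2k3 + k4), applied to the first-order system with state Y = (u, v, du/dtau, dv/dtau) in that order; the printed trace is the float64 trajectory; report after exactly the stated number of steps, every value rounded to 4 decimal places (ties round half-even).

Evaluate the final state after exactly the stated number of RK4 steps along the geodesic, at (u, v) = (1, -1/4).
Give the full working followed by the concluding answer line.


f(Y) = (du/dtau, dv/dtau, -Gamma^u_ij Y'^i Y'^j, -Gamma^v_ij Y'^i Y'^j) with the Gammas evaluated at the stage position; h = 0.050000; intermediate values shown to 6 dp
step 0: u = 1.0000, v = -0.2500, du/dtau = -0.1250, dv/dtau = 0.1250
step 1:
  k1: at (u, v) = (1.000000, -0.250000), (du/dtau, dv/dtau) = (-0.125000, 0.125000); Gamma_uuu = 0.677892, Gamma_uuv = -0.847366, Gamma_uvv = 2.033677, Gamma_vuu = 0.139055, Gamma_vuv = -0.173819, Gamma_vvv = 0.417165; k1 = (-0.125000, 0.125000, -0.068848, -0.014123)
  k2: at (u, v) = (0.996875, -0.246875), (du/dtau, dv/dtau) = (-0.126721, 0.124647); Gamma_uuu = 0.677855, Gamma_uuv = -0.840964, Gamma_uvv = 2.027210, Gamma_vuu = 0.147266, Gamma_vuv = -0.182701, Gamma_vvv = 0.440416; k2 = (-0.126721, 0.124647, -0.068948, -0.014979)
  k3: at (u, v) = (0.996832, -0.246884), (du/dtau, dv/dtau) = (-0.126724, 0.124626); Gamma_uuu = 0.677861, Gamma_uuv = -0.840990, Gamma_uvv = 2.027141, Gamma_vuu = 0.147286, Gamma_vuv = -0.182731, Gamma_vvv = 0.440458; k3 = (-0.126724, 0.124626, -0.068934, -0.014978)
  k4: at (u, v) = (0.993664, -0.243769), (du/dtau, dv/dtau) = (-0.128447, 0.124251); Gamma_uuu = 0.677660, Gamma_uuv = -0.834407, Gamma_uvv = 2.020098, Gamma_vuu = 0.155535, Gamma_vuv = -0.191511, Gamma_vvv = 0.463647; k4 = (-0.128447, 0.124251, -0.069001, -0.015837)
  Y <- Y + (h/6)(k1 + 2k2 + 2k3 + k4): u = 0.9937, v = -0.2438, du/dtau = -0.1284, dv/dtau = 0.1243
step 2:
  k1: at (u, v) = (0.993664, -0.243768), (du/dtau, dv/dtau) = (-0.128447, 0.124251); Gamma_uuu = 0.677660, Gamma_uuv = -0.834406, Gamma_uvv = 2.020098, Gamma_vuu = 0.155535, Gamma_vuv = -0.191511, Gamma_vvv = 0.463649; k1 = (-0.128447, 0.124251, -0.069001, -0.015837)
  k2: at (u, v) = (0.990453, -0.240662), (du/dtau, dv/dtau) = (-0.130172, 0.123855); Gamma_uuu = 0.677293, Gamma_uuv = -0.827642, Gamma_uvv = 2.012479, Gamma_vuu = 0.163818, Gamma_vuv = -0.200183, Gamma_vvv = 0.486762; k2 = (-0.130172, 0.123855, -0.069035, -0.016698)
  k3: at (u, v) = (0.990410, -0.240672), (du/dtau, dv/dtau) = (-0.130173, 0.123834); Gamma_uuu = 0.677298, Gamma_uuv = -0.827669, Gamma_uvv = 2.012408, Gamma_vuu = 0.163837, Gamma_vuv = -0.200211, Gamma_vvv = 0.486796; k3 = (-0.130173, 0.123834, -0.069020, -0.016696)
  k4: at (u, v) = (0.987155, -0.237577), (du/dtau, dv/dtau) = (-0.131898, 0.123416); Gamma_uuu = 0.676765, Gamma_uuv = -0.820733, Gamma_uvv = 2.004216, Gamma_vuu = 0.172144, Gamma_vuv = -0.208765, Gamma_vvv = 0.509800; k4 = (-0.131898, 0.123416, -0.069021, -0.017557)
  Y <- Y + (h/6)(k1 + 2k2 + 2k3 + k4): u = 0.9872, v = -0.2376, du/dtau = -0.1319, dv/dtau = 0.1234
step 3:
  k1: at (u, v) = (0.987155, -0.237576), (du/dtau, dv/dtau) = (-0.131898, 0.123416); Gamma_uuu = 0.676765, Gamma_uuv = -0.820732, Gamma_uvv = 2.004216, Gamma_vuu = 0.172145, Gamma_vuv = -0.208765, Gamma_vvv = 0.509801; k1 = (-0.131898, 0.123416, -0.069021, -0.017557)
  k2: at (u, v) = (0.983858, -0.234491), (du/dtau, dv/dtau) = (-0.133623, 0.122977); Gamma_uuu = 0.676065, Gamma_uuv = -0.813625, Gamma_uvv = 1.995455, Gamma_vuu = 0.180474, Gamma_vuv = -0.217195, Gamma_vvv = 0.532681; k2 = (-0.133623, 0.122977, -0.068989, -0.018417)
  k3: at (u, v) = (0.983815, -0.234502), (du/dtau, dv/dtau) = (-0.133623, 0.122956); Gamma_uuu = 0.676070, Gamma_uuv = -0.813654, Gamma_uvv = 1.995383, Gamma_vuu = 0.180491, Gamma_vuv = -0.217222, Gamma_vvv = 0.532708; k3 = (-0.133623, 0.122956, -0.068974, -0.018414)
  k4: at (u, v) = (0.980474, -0.231429), (du/dtau, dv/dtau) = (-0.135347, 0.122496); Gamma_uuu = 0.675203, Gamma_uuv = -0.806385, Gamma_uvv = 1.986057, Gamma_vuu = 0.188831, Gamma_vuv = -0.225518, Gamma_vvv = 0.555431; k4 = (-0.135347, 0.122496, -0.068909, -0.019271)
  Y <- Y + (h/6)(k1 + 2k2 + 2k3 + k4): u = 0.9805, v = -0.2314, du/dtau = -0.1353, dv/dtau = 0.1225
step 4:
  k1: at (u, v) = (0.980474, -0.231428), (du/dtau, dv/dtau) = (-0.135347, 0.122495); Gamma_uuu = 0.675203, Gamma_uuv = -0.806384, Gamma_uvv = 1.986057, Gamma_vuu = 0.188831, Gamma_vuv = -0.225519, Gamma_vvv = 0.555433; k1 = (-0.135347, 0.122495, -0.068909, -0.019271)
  k2: at (u, v) = (0.977090, -0.228366), (du/dtau, dv/dtau) = (-0.137069, 0.122014); Gamma_uuu = 0.674168, Gamma_uuv = -0.798955, Gamma_uvv = 1.976170, Gamma_vuu = 0.197179, Gamma_vuv = -0.233677, Gamma_vvv = 0.577986; k2 = (-0.137069, 0.122014, -0.068810, -0.020125)
  k3: at (u, v) = (0.977047, -0.228378), (du/dtau, dv/dtau) = (-0.137067, 0.121992); Gamma_uuu = 0.674174, Gamma_uuv = -0.798986, Gamma_uvv = 1.976099, Gamma_vuu = 0.197195, Gamma_vuv = -0.233702, Gamma_vvv = 0.578006; k3 = (-0.137067, 0.121992, -0.068794, -0.020122)
  k4: at (u, v) = (0.973621, -0.225329), (du/dtau, dv/dtau) = (-0.138786, 0.121489); Gamma_uuu = 0.672973, Gamma_uuv = -0.791406, Gamma_uvv = 1.965661, Gamma_vuu = 0.205541, Gamma_vuv = -0.241713, Gamma_vvv = 0.600356; k4 = (-0.138786, 0.121489, -0.068663, -0.020971)
  Y <- Y + (h/6)(k1 + 2k2 + 2k3 + k4): u = 0.9736, v = -0.2253, du/dtau = -0.1388, dv/dtau = 0.1215

Answer: u = 0.9736, v = -0.2253, du/dtau = -0.1388, dv/dtau = 0.1215
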